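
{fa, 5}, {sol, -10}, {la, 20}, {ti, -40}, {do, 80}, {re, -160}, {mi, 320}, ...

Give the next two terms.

Note: runs through the solfège scale do→ti; fa, sol, la, ti, do, re, mi → fa → sol.
Second part: 5, -10, 20, -40, 80, -160, 320 → -640 → 1280 (×(-2) each step).
So the next two terms are {fa, -640} and {sol, 1280}.

{fa, -640}, {sol, 1280}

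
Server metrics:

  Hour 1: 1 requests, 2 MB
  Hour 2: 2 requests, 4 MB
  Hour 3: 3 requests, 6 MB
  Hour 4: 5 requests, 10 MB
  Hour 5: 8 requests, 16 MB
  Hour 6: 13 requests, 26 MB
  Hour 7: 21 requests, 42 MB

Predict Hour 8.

For the requests, each term is the sum of the two before it: 1, 2, 3, 5, 8, 13, 21 → 34.
MB: each term is the sum of the two before it, so 2, 4, 6, 10, 16, 26, 42 → 68.
So the next row is 34 requests, 68 MB.

34 requests, 68 MB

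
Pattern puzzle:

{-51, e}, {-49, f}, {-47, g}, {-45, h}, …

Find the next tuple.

First component: +2 each step, so -51, -49, -47, -45 → -43.
Letter: e, f, g, h → i (letters move forward 1 place in the alphabet).
Combining the parts gives {-43, i}.

{-43, i}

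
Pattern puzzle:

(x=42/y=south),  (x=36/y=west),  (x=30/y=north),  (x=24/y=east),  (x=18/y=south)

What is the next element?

(x=12/y=west)

X goes 42, 36, 30, 24, 18 → 12 (−6 each step).
Y: repeats south → west → north → east, so south, west, north, east, south → west.
Putting it together: (x=12/y=west).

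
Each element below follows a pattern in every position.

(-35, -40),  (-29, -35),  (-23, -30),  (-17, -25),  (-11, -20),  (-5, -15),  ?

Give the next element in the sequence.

First coordinate: +6 each step; -35, -29, -23, -17, -11, -5 → 1.
For the second coordinate, +5 each step: -40, -35, -30, -25, -20, -15 → -10.
Putting it together: (1, -10).

(1, -10)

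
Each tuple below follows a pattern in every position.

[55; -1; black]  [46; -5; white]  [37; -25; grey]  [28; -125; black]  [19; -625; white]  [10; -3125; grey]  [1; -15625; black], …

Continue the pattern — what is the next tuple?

[-8; -78125; white]

First slot: 55, 46, 37, 28, 19, 10, 1 → -8 (−9 each step).
Second slot: ×5 each step, so -1, -5, -25, -125, -625, -3125, -15625 → -78125.
Shade — repeats black → white → grey: black, white, grey, black, white, grey, black → white.
Combining the parts gives [-8; -78125; white].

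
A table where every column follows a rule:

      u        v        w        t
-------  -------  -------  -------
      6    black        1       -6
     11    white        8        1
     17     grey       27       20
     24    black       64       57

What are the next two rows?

Column u: differences are 5, 6, 7, … (increasing by 1 each time), so 6, 11, 17, 24 → 32 → 41.
Column v: black, white, grey, black → white → grey (repeats black → white → grey).
Column w — perfect cubes: 1³, 2³, 3³, …: 1, 8, 27, 64 → 125 → 216.
Column t: always 7 less than the column w; -6, 1, 20, 57 → 118 → 209.
Putting the parts together: 32  white  125  118 and then 41  grey  216  209.

32  white  125  118; 41  grey  216  209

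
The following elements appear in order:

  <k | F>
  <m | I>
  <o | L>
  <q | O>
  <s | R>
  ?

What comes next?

First letter: letters move forward 2 places in the alphabet; k, m, o, q, s → u.
For the second letter, letters move forward 3 places in the alphabet: F, I, L, O, R → U.
Putting it together: <u | U>.

<u | U>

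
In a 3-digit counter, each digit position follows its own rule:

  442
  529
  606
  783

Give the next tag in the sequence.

860

First digit: 4, 5, 6, 7 → 8 (+1 each step, mod 10).
For the second digit, −2 each step, mod 10: 4, 2, 0, 8 → 6.
Third digit: −3 each step, mod 10; 2, 9, 6, 3 → 0.
Combining the parts gives 860.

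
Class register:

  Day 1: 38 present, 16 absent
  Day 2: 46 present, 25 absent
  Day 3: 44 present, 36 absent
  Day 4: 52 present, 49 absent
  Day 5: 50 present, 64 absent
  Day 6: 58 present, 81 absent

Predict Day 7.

For the present, alternating steps +8, −2, +8, −2, …: 38, 46, 44, 52, 50, 58 → 56.
Absent goes 16, 25, 36, 49, 64, 81 → 100 (perfect squares: 4², 5², 6², …).
So the next line is 56 present, 100 absent.

56 present, 100 absent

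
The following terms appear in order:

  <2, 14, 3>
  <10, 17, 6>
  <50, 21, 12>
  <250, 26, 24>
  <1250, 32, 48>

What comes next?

<6250, 39, 96>

First value: 2, 10, 50, 250, 1250 → 6250 (×5 each step).
For the second value, differences are 3, 4, 5, … (increasing by 1 each time): 14, 17, 21, 26, 32 → 39.
Third value: ×2 each step; 3, 6, 12, 24, 48 → 96.
Combining the parts gives <6250, 39, 96>.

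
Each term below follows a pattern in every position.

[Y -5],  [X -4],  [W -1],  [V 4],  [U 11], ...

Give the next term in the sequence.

[T 20]

Letter: letters move back 1 place in the alphabet, so Y, X, W, V, U → T.
For the second entry, differences are 1, 3, 5, … (increasing by 2 each time): -5, -4, -1, 4, 11 → 20.
Putting it together: [T 20].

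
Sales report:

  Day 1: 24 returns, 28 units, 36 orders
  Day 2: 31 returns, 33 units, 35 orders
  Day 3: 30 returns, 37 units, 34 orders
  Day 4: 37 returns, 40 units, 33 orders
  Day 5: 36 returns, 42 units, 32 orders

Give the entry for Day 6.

Returns: alternating steps +7, −1, +7, −1, …, so 24, 31, 30, 37, 36 → 43.
Units: differences are 5, 4, 3, … (decreasing by 1 each time), so 28, 33, 37, 40, 42 → 43.
Orders: 36, 35, 34, 33, 32 → 31 (−1 each step).
Combining the parts gives 43 returns, 43 units, 31 orders.

43 returns, 43 units, 31 orders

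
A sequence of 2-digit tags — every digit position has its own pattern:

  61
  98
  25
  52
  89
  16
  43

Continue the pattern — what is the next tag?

First digit goes 6, 9, 2, 5, 8, 1, 4 → 7 (+3 each step, mod 10).
Second digit: −3 each step, mod 10, so 1, 8, 5, 2, 9, 6, 3 → 0.
Combining the parts gives 70.

70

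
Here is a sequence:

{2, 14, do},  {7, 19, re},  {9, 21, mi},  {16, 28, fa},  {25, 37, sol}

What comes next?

{41, 53, la}

First slot — each term is the sum of the two before it: 2, 7, 9, 16, 25 → 41.
Second slot — always 12 more than the first slot: 14, 19, 21, 28, 37 → 53.
Note: runs through the solfège scale do→ti; do, re, mi, fa, sol → la.
So the next element is {41, 53, la}.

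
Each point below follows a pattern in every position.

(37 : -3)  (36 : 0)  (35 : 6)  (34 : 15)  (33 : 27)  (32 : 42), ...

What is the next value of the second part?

60

First part: −1 each step; 37, 36, 35, 34, 33, 32 → 31.
For the second part, differences are 3, 6, 9, … (increasing by 3 each time): -3, 0, 6, 15, 27, 42 → 60.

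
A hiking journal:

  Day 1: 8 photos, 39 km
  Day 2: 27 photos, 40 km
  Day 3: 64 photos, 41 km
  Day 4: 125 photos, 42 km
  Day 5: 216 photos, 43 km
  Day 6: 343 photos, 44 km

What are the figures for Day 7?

512 photos, 45 km

Photos: perfect cubes: 2³, 3³, 4³, …; 8, 27, 64, 125, 216, 343 → 512.
Km: +1 each step, so 39, 40, 41, 42, 43, 44 → 45.
Combining the parts gives 512 photos, 45 km.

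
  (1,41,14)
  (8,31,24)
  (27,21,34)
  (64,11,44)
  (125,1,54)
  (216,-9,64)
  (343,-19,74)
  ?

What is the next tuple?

(512,-29,84)

First coordinate: perfect cubes: 1³, 2³, 3³, …; 1, 8, 27, 64, 125, 216, 343 → 512.
Second coordinate goes 41, 31, 21, 11, 1, -9, -19 → -29 (−10 each step).
Third coordinate: 14, 24, 34, 44, 54, 64, 74 → 84 (together with the second coordinate always sums to 55).
Combining the parts gives (512,-29,84).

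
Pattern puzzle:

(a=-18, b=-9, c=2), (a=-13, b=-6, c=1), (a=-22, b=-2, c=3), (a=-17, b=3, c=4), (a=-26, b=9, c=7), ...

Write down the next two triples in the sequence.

A: alternating steps +5, −9, +5, −9, …; -18, -13, -22, -17, -26 → -21 → -30.
B: differences are 3, 4, 5, … (increasing by 1 each time); -9, -6, -2, 3, 9 → 16 → 24.
C goes 2, 1, 3, 4, 7 → 11 → 18 (each term is the sum of the two before it).
So the next two triples are (a=-21, b=16, c=11) and (a=-30, b=24, c=18).

(a=-21, b=16, c=11), (a=-30, b=24, c=18)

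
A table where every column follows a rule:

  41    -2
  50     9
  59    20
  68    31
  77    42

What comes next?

First component — +9 each step: 41, 50, 59, 68, 77 → 86.
For the second component, +11 each step: -2, 9, 20, 31, 42 → 53.
So the next line is 86  53.

86  53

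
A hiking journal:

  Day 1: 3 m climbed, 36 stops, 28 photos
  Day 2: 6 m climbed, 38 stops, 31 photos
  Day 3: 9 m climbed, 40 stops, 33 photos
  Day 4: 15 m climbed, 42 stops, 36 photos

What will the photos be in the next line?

38

Photos — alternating steps +3, +2, +3, +2, …: 28, 31, 33, 36 → 38.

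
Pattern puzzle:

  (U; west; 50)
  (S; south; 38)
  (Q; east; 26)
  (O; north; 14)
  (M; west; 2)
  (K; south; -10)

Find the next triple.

(I; east; -22)

For the letter, letters move back 2 places in the alphabet: U, S, Q, O, M, K → I.
Direction: repeats west → south → east → north, so west, south, east, north, west, south → east.
Third value — −12 each step: 50, 38, 26, 14, 2, -10 → -22.
Combining the parts gives (I; east; -22).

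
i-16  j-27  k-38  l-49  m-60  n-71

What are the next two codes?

Letter: letters move forward 1 place in the alphabet; i, j, k, l, m, n → o → p.
Second component: +11 each step; 16, 27, 38, 49, 60, 71 → 82 → 93.
So the next two codes are o-82 and p-93.

o-82 then p-93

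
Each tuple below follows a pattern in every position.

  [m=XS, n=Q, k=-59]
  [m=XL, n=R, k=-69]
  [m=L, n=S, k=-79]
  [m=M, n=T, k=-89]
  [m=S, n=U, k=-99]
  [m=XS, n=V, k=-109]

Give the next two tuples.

[m=XL, n=W, k=-119], [m=L, n=X, k=-129]

For the m, repeats XS → XL → L → M → S: XS, XL, L, M, S, XS → XL → L.
N — letters move forward 1 place in the alphabet: Q, R, S, T, U, V → W → X.
K — −10 each step: -59, -69, -79, -89, -99, -109 → -119 → -129.
So the next two tuples are [m=XL, n=W, k=-119] and [m=L, n=X, k=-129].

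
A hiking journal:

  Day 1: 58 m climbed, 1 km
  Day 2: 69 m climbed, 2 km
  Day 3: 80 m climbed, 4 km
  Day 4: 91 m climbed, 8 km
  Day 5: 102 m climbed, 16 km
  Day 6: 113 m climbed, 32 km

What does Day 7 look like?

124 m climbed, 64 km

M climbed — +11 each step: 58, 69, 80, 91, 102, 113 → 124.
Km: ×2 each step, so 1, 2, 4, 8, 16, 32 → 64.
So the next record is 124 m climbed, 64 km.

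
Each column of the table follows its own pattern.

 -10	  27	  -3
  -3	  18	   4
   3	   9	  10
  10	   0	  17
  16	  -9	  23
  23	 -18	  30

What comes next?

29  -27  36

First component goes -10, -3, 3, 10, 16, 23 → 29 (alternating steps +7, +6, +7, +6, …).
Second component: −9 each step, so 27, 18, 9, 0, -9, -18 → -27.
Third component: -3, 4, 10, 17, 23, 30 → 36 (always 7 more than the first component).
So the next row is 29  -27  36.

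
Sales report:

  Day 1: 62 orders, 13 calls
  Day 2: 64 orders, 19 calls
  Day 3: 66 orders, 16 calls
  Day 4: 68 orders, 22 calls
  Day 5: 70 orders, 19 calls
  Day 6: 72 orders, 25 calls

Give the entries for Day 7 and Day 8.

74 orders, 22 calls; 76 orders, 28 calls

Orders goes 62, 64, 66, 68, 70, 72 → 74 → 76 (+2 each step).
Calls — alternating steps +6, −3, +6, −3, …: 13, 19, 16, 22, 19, 25 → 22 → 28.
So the next two lines are 74 orders, 22 calls and 76 orders, 28 calls.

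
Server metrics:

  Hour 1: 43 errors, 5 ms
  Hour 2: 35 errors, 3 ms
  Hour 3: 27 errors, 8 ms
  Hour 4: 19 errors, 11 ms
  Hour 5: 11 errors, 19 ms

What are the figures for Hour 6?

Errors: −8 each step, so 43, 35, 27, 19, 11 → 3.
Ms: 5, 3, 8, 11, 19 → 30 (each term is the sum of the two before it).
Combining the parts gives 3 errors, 30 ms.

3 errors, 30 ms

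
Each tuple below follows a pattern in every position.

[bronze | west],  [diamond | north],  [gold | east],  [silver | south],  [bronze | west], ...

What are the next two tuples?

Rank — repeats bronze → diamond → gold → silver: bronze, diamond, gold, silver, bronze → diamond → gold.
Direction: repeats west → north → east → south; west, north, east, south, west → north → east.
Putting the parts together: [diamond | north] and then [gold | east].

[diamond | north], [gold | east]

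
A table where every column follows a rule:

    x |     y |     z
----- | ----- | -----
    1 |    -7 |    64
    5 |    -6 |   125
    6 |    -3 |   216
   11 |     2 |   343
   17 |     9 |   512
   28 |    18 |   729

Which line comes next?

Column x: each term is the sum of the two before it, so 1, 5, 6, 11, 17, 28 → 45.
For the column y, differences are 1, 3, 5, … (increasing by 2 each time): -7, -6, -3, 2, 9, 18 → 29.
Column z: 64, 125, 216, 343, 512, 729 → 1000 (perfect cubes: 4³, 5³, 6³, …).
Putting it together: 45  29  1000.

45  29  1000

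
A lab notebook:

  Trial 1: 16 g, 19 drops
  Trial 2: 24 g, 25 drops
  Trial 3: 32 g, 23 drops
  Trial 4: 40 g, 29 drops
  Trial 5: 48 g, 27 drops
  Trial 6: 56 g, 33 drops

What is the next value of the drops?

Drops goes 19, 25, 23, 29, 27, 33 → 31 (alternating steps +6, −2, +6, −2, …).

31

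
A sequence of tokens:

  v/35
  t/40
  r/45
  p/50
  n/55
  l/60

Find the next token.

j/65

Letter — letters move back 2 places in the alphabet: v, t, r, p, n, l → j.
Second component: +5 each step, so 35, 40, 45, 50, 55, 60 → 65.
Combining the parts gives j/65.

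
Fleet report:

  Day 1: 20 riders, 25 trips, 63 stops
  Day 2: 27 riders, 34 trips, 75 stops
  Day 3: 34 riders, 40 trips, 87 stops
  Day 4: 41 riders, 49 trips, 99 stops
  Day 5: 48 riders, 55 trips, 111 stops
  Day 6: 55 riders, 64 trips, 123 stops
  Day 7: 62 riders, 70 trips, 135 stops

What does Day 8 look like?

69 riders, 79 trips, 147 stops

Riders goes 20, 27, 34, 41, 48, 55, 62 → 69 (+7 each step).
Trips goes 25, 34, 40, 49, 55, 64, 70 → 79 (alternating steps +9, +6, +9, +6, …).
For the stops, +12 each step: 63, 75, 87, 99, 111, 123, 135 → 147.
So the next row is 69 riders, 79 trips, 147 stops.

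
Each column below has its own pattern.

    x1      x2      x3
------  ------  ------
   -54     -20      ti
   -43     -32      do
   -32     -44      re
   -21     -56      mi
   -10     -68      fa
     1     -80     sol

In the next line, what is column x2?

-92

Column x1: -54, -43, -32, -21, -10, 1 → 12 (+11 each step).
Column x2: −12 each step, so -20, -32, -44, -56, -68, -80 → -92.
For the column x3, runs through the solfège scale do→ti: ti, do, re, mi, fa, sol → la.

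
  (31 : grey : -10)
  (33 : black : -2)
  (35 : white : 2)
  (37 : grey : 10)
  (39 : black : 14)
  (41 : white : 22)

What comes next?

First part: +2 each step; 31, 33, 35, 37, 39, 41 → 43.
Shade — repeats grey → black → white: grey, black, white, grey, black, white → grey.
Third part: -10, -2, 2, 10, 14, 22 → 26 (alternating steps +8, +4, +8, +4, …).
Combining the parts gives (43 : grey : 26).

(43 : grey : 26)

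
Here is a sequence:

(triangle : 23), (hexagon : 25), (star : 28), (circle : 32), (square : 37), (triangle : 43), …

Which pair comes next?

(hexagon : 50)

For the shape, repeats triangle → hexagon → star → circle → square: triangle, hexagon, star, circle, square, triangle → hexagon.
Second value: differences are 2, 3, 4, … (increasing by 1 each time), so 23, 25, 28, 32, 37, 43 → 50.
Putting it together: (hexagon : 50).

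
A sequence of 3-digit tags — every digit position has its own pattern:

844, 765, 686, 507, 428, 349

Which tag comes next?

260

First digit: −1 each step, mod 10; 8, 7, 6, 5, 4, 3 → 2.
Second digit goes 4, 6, 8, 0, 2, 4 → 6 (+2 each step, mod 10).
Third digit: +1 each step, mod 10, so 4, 5, 6, 7, 8, 9 → 0.
Putting it together: 260.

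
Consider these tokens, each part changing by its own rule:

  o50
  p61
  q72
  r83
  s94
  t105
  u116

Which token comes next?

v127

Letter: letters move forward 1 place in the alphabet; o, p, q, r, s, t, u → v.
For the second component, +11 each step: 50, 61, 72, 83, 94, 105, 116 → 127.
Combining the parts gives v127.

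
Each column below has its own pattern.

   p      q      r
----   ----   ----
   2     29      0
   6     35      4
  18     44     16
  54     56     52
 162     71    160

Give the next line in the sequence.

Column p — ×3 each step: 2, 6, 18, 54, 162 → 486.
For the column q, differences are 6, 9, 12, … (increasing by 3 each time): 29, 35, 44, 56, 71 → 89.
Column r: 0, 4, 16, 52, 160 → 484 (always 2 less than the column p).
Putting it together: 486  89  484.

486  89  484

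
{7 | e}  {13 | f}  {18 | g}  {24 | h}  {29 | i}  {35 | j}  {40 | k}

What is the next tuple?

First value: alternating steps +6, +5, +6, +5, …, so 7, 13, 18, 24, 29, 35, 40 → 46.
Letter — letters move forward 1 place in the alphabet: e, f, g, h, i, j, k → l.
Combining the parts gives {46 | l}.

{46 | l}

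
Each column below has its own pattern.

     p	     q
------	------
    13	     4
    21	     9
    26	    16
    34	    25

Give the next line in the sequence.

39  36

Column p: alternating steps +8, +5, +8, +5, …, so 13, 21, 26, 34 → 39.
Column q goes 4, 9, 16, 25 → 36 (perfect squares: 2², 3², 4², …).
Putting it together: 39  36.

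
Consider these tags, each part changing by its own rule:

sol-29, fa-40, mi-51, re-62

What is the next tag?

Note: runs backward through the solfège scale do→ti, so sol, fa, mi, re → do.
Second component: +11 each step; 29, 40, 51, 62 → 73.
So the next tag is do-73.

do-73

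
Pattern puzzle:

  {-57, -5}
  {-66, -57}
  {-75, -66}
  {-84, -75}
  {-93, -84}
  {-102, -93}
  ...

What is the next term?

First slot: -57, -66, -75, -84, -93, -102 → -111 (−9 each step).
Second slot: -5, -57, -66, -75, -84, -93 → -102 (always the previous value of the first slot).
Combining the parts gives {-111, -102}.

{-111, -102}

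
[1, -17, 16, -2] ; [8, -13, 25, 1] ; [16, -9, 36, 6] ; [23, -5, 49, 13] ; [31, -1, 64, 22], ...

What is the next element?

First coordinate: 1, 8, 16, 23, 31 → 38 (alternating steps +7, +8, +7, +8, …).
For the second coordinate, +4 each step: -17, -13, -9, -5, -1 → 3.
Third coordinate — perfect squares: 4², 5², 6², …: 16, 25, 36, 49, 64 → 81.
Fourth coordinate goes -2, 1, 6, 13, 22 → 33 (differences are 3, 5, 7, … (increasing by 2 each time)).
So the next element is [38, 3, 81, 33].

[38, 3, 81, 33]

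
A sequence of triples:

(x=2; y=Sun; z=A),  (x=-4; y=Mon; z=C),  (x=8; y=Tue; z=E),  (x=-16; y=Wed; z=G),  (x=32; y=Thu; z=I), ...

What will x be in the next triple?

X — ×(-2) each step: 2, -4, 8, -16, 32 → -64.
Y — runs through the weekdays Mon→Sun: Sun, Mon, Tue, Wed, Thu → Fri.
Z: letters move forward 2 places in the alphabet; A, C, E, G, I → K.

-64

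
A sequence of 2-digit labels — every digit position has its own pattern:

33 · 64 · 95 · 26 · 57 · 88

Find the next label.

19

First digit: 3, 6, 9, 2, 5, 8 → 1 (+3 each step, mod 10).
For the second digit, +1 each step, mod 10: 3, 4, 5, 6, 7, 8 → 9.
So the next label is 19.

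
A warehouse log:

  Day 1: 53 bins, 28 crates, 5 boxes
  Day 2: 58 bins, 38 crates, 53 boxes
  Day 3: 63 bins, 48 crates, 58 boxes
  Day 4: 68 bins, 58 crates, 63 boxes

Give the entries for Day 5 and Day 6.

For the bins, +5 each step: 53, 58, 63, 68 → 73 → 78.
For the crates, +10 each step: 28, 38, 48, 58 → 68 → 78.
Boxes — always the previous value of the bins: 5, 53, 58, 63 → 68 → 73.
Putting the parts together: 73 bins, 68 crates, 68 boxes and then 78 bins, 78 crates, 73 boxes.

73 bins, 68 crates, 68 boxes; 78 bins, 78 crates, 73 boxes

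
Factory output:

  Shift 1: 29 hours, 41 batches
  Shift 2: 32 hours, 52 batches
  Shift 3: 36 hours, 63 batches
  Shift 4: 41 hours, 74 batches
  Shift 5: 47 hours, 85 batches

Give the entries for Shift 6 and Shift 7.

Hours: differences are 3, 4, 5, … (increasing by 1 each time); 29, 32, 36, 41, 47 → 54 → 62.
Batches goes 41, 52, 63, 74, 85 → 96 → 107 (+11 each step).
Putting the parts together: 54 hours, 96 batches and then 62 hours, 107 batches.

54 hours, 96 batches; 62 hours, 107 batches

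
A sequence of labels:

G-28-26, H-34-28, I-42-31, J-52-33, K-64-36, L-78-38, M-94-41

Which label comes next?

For the letter, letters move forward 1 place in the alphabet: G, H, I, J, K, L, M → N.
For the second component, differences are 6, 8, 10, … (increasing by 2 each time): 28, 34, 42, 52, 64, 78, 94 → 112.
Third component — alternating steps +2, +3, +2, +3, …: 26, 28, 31, 33, 36, 38, 41 → 43.
Combining the parts gives N-112-43.

N-112-43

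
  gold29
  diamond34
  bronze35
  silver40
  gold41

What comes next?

Rank: repeats gold → diamond → bronze → silver, so gold, diamond, bronze, silver, gold → diamond.
Second component: alternating steps +5, +1, +5, +1, …, so 29, 34, 35, 40, 41 → 46.
Combining the parts gives diamond46.

diamond46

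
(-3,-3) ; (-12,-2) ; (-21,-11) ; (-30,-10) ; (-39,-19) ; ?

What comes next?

First component: −9 each step, so -3, -12, -21, -30, -39 → -48.
Second component goes -3, -2, -11, -10, -19 → -18 (alternating steps +1, −9, +1, −9, …).
Putting it together: (-48,-18).

(-48,-18)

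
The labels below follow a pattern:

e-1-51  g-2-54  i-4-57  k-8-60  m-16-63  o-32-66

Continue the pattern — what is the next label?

Letter — letters move forward 2 places in the alphabet: e, g, i, k, m, o → q.
Second component — ×2 each step: 1, 2, 4, 8, 16, 32 → 64.
Third component — +3 each step: 51, 54, 57, 60, 63, 66 → 69.
Putting it together: q-64-69.

q-64-69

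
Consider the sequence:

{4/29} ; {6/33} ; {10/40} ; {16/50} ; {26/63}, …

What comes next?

First slot: 4, 6, 10, 16, 26 → 42 (each term is the sum of the two before it).
Second slot: differences are 4, 7, 10, … (increasing by 3 each time), so 29, 33, 40, 50, 63 → 79.
Combining the parts gives {42/79}.

{42/79}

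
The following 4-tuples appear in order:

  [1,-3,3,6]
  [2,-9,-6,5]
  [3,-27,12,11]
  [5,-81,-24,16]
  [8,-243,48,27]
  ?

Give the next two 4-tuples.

First entry goes 1, 2, 3, 5, 8 → 13 → 21 (each term is the sum of the two before it).
Second entry: ×3 each step; -3, -9, -27, -81, -243 → -729 → -2187.
Third entry: ×(-2) each step; 3, -6, 12, -24, 48 → -96 → 192.
Fourth entry goes 6, 5, 11, 16, 27 → 43 → 70 (each term is the sum of the two before it).
Putting the parts together: [13,-729,-96,43] and then [21,-2187,192,70].

[13,-729,-96,43], [21,-2187,192,70]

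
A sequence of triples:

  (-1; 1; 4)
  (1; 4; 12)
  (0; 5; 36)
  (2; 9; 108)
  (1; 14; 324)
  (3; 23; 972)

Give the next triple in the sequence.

(2; 37; 2916)

First value goes -1, 1, 0, 2, 1, 3 → 2 (alternating steps +2, −1, +2, −1, …).
Second value: each term is the sum of the two before it; 1, 4, 5, 9, 14, 23 → 37.
Third value: ×3 each step, so 4, 12, 36, 108, 324, 972 → 2916.
Combining the parts gives (2; 37; 2916).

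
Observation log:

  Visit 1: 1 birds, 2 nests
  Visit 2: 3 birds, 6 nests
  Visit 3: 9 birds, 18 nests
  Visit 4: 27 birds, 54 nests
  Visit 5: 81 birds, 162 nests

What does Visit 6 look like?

243 birds, 486 nests

Birds: ×3 each step; 1, 3, 9, 27, 81 → 243.
For the nests, always 2 × the birds: 2, 6, 18, 54, 162 → 486.
Combining the parts gives 243 birds, 486 nests.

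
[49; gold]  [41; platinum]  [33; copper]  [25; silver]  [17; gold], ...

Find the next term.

First coordinate — −8 each step: 49, 41, 33, 25, 17 → 9.
Metal: repeats gold → platinum → copper → silver, so gold, platinum, copper, silver, gold → platinum.
Combining the parts gives [9; platinum].

[9; platinum]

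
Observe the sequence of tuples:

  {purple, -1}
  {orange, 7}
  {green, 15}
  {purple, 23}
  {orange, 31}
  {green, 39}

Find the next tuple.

{purple, 47}

Colour goes purple, orange, green, purple, orange, green → purple (repeats purple → orange → green).
Second coordinate — +8 each step: -1, 7, 15, 23, 31, 39 → 47.
Combining the parts gives {purple, 47}.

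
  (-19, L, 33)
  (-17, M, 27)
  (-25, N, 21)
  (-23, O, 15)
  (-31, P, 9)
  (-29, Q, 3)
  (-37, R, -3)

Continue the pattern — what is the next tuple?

(-35, S, -9)

First value: alternating steps +2, −8, +2, −8, …, so -19, -17, -25, -23, -31, -29, -37 → -35.
Letter — letters move forward 1 place in the alphabet: L, M, N, O, P, Q, R → S.
Third value: 33, 27, 21, 15, 9, 3, -3 → -9 (−6 each step).
Putting it together: (-35, S, -9).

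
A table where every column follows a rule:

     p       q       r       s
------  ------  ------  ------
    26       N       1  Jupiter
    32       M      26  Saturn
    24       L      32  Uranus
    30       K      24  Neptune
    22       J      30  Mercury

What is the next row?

Column p goes 26, 32, 24, 30, 22 → 28 (alternating steps +6, −8, +6, −8, …).
Column q — letters move back 1 place in the alphabet: N, M, L, K, J → I.
For the column r, always the previous value of the column p: 1, 26, 32, 24, 30 → 22.
Column s goes Jupiter, Saturn, Uranus, Neptune, Mercury → Venus (runs through the planets Mercury→Neptune).
Combining the parts gives 28  I  22  Venus.

28  I  22  Venus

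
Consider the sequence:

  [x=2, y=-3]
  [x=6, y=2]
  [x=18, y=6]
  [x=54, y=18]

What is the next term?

[x=162, y=54]

X — ×3 each step: 2, 6, 18, 54 → 162.
Y: -3, 2, 6, 18 → 54 (always the previous value of the x).
Combining the parts gives [x=162, y=54].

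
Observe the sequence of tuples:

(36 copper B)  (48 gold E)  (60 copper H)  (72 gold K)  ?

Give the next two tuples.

For the first value, +12 each step: 36, 48, 60, 72 → 84 → 96.
Metal: copper, gold, copper, gold → copper → gold (alternates copper ↔ gold).
For the letter, letters move forward 3 places in the alphabet: B, E, H, K → N → Q.
Putting the parts together: (84 copper N) and then (96 gold Q).

(84 copper N), (96 gold Q)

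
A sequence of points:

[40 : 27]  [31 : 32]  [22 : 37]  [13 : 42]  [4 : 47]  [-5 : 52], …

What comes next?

First coordinate: −9 each step, so 40, 31, 22, 13, 4, -5 → -14.
Second coordinate: +5 each step, so 27, 32, 37, 42, 47, 52 → 57.
Combining the parts gives [-14 : 57].

[-14 : 57]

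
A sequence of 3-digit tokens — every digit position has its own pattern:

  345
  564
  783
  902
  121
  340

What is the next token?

For the first digit, +2 each step, mod 10: 3, 5, 7, 9, 1, 3 → 5.
Second digit — +2 each step, mod 10: 4, 6, 8, 0, 2, 4 → 6.
Third digit: 5, 4, 3, 2, 1, 0 → 9 (−1 each step, mod 10).
Putting it together: 569.

569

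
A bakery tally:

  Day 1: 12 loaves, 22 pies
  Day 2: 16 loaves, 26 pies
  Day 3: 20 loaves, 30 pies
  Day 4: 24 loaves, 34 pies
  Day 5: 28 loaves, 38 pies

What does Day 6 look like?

32 loaves, 42 pies

Loaves: +4 each step, so 12, 16, 20, 24, 28 → 32.
Pies — always 10 more than the loaves: 22, 26, 30, 34, 38 → 42.
So the next record is 32 loaves, 42 pies.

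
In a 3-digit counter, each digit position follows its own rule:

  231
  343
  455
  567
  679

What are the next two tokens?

781, 893

First digit goes 2, 3, 4, 5, 6 → 7 → 8 (+1 each step, mod 10).
Second digit — +1 each step, mod 10: 3, 4, 5, 6, 7 → 8 → 9.
Third digit goes 1, 3, 5, 7, 9 → 1 → 3 (+2 each step, mod 10).
Putting the parts together: 781 and then 893.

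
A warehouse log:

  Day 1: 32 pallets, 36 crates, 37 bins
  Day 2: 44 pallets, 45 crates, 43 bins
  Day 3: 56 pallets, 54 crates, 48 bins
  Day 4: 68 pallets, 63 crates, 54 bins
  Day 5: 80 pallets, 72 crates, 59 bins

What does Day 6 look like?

92 pallets, 81 crates, 65 bins

Pallets: 32, 44, 56, 68, 80 → 92 (+12 each step).
Crates: +9 each step, so 36, 45, 54, 63, 72 → 81.
Bins: alternating steps +6, +5, +6, +5, …, so 37, 43, 48, 54, 59 → 65.
Combining the parts gives 92 pallets, 81 crates, 65 bins.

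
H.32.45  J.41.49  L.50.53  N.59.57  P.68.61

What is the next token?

R.77.65

For the letter, letters move forward 2 places in the alphabet: H, J, L, N, P → R.
Second component: 32, 41, 50, 59, 68 → 77 (+9 each step).
Third component: 45, 49, 53, 57, 61 → 65 (+4 each step).
Combining the parts gives R.77.65.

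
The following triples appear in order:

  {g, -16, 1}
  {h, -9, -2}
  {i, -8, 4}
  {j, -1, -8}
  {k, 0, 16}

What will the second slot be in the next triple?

Second slot: -16, -9, -8, -1, 0 → 7 (alternating steps +7, +1, +7, +1, …).

7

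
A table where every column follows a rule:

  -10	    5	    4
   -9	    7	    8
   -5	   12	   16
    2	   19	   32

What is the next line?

First component: -10, -9, -5, 2 → 12 (differences are 1, 4, 7, … (increasing by 3 each time)).
Second component: each term is the sum of the two before it; 5, 7, 12, 19 → 31.
Third component: ×2 each step; 4, 8, 16, 32 → 64.
So the next line is 12  31  64.

12  31  64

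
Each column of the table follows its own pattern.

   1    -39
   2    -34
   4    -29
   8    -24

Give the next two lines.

First component: 1, 2, 4, 8 → 16 → 32 (×2 each step).
For the second component, +5 each step: -39, -34, -29, -24 → -19 → -14.
Putting the parts together: 16  -19 and then 32  -14.

16  -19; 32  -14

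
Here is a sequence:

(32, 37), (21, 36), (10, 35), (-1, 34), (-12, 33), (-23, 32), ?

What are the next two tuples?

First part goes 32, 21, 10, -1, -12, -23 → -34 → -45 (−11 each step).
Second part goes 37, 36, 35, 34, 33, 32 → 31 → 30 (−1 each step).
Putting the parts together: (-34, 31) and then (-45, 30).

(-34, 31), (-45, 30)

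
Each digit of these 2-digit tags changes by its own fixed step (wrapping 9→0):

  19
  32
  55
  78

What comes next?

First digit — +2 each step, mod 10: 1, 3, 5, 7 → 9.
Second digit: 9, 2, 5, 8 → 1 (+3 each step, mod 10).
So the next tag is 91.

91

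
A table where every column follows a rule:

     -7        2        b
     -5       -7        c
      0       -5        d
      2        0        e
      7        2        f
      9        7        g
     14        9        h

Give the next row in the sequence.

16  14  i

First component: -7, -5, 0, 2, 7, 9, 14 → 16 (alternating steps +2, +5, +2, +5, …).
Second component: always the previous value of the first component, so 2, -7, -5, 0, 2, 7, 9 → 14.
For the letter, letters move forward 1 place in the alphabet: b, c, d, e, f, g, h → i.
So the next row is 16  14  i.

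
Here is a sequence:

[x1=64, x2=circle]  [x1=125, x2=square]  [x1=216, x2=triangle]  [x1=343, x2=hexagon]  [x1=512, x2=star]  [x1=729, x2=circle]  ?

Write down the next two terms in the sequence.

For the x1, perfect cubes: 4³, 5³, 6³, …: 64, 125, 216, 343, 512, 729 → 1000 → 1331.
X2 goes circle, square, triangle, hexagon, star, circle → square → triangle (repeats circle → square → triangle → hexagon → star).
So the next two terms are [x1=1000, x2=square] and [x1=1331, x2=triangle].

[x1=1000, x2=square], [x1=1331, x2=triangle]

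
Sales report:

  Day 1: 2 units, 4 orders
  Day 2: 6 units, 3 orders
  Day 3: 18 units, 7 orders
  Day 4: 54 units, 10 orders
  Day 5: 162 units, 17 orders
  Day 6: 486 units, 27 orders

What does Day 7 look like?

1458 units, 44 orders

Units: ×3 each step; 2, 6, 18, 54, 162, 486 → 1458.
Orders: each term is the sum of the two before it, so 4, 3, 7, 10, 17, 27 → 44.
So the next line is 1458 units, 44 orders.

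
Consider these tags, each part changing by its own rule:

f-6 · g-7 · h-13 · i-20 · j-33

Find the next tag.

k-53

Letter — letters move forward 1 place in the alphabet: f, g, h, i, j → k.
For the second component, each term is the sum of the two before it: 6, 7, 13, 20, 33 → 53.
So the next tag is k-53.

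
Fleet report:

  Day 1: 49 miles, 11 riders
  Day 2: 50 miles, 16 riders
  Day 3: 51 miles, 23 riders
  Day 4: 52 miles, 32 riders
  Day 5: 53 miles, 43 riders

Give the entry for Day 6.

Miles — +1 each step: 49, 50, 51, 52, 53 → 54.
Riders: 11, 16, 23, 32, 43 → 56 (differences are 5, 7, 9, … (increasing by 2 each time)).
Combining the parts gives 54 miles, 56 riders.

54 miles, 56 riders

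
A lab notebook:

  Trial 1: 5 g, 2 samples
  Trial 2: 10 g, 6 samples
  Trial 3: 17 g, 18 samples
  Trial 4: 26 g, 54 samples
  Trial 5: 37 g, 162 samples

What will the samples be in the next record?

486

Samples: ×3 each step; 2, 6, 18, 54, 162 → 486.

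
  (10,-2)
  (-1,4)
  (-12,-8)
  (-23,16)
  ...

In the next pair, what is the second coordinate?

-32

Second coordinate: -2, 4, -8, 16 → -32 (×(-2) each step).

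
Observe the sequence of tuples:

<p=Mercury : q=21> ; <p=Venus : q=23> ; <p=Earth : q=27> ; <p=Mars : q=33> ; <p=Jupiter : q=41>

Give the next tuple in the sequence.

<p=Saturn : q=51>

P: runs through the planets Mercury→Neptune; Mercury, Venus, Earth, Mars, Jupiter → Saturn.
For the q, differences are 2, 4, 6, … (increasing by 2 each time): 21, 23, 27, 33, 41 → 51.
Putting it together: <p=Saturn : q=51>.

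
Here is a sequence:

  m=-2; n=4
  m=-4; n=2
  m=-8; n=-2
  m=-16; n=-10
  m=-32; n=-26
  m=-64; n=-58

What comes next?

For the m, ×2 each step: -2, -4, -8, -16, -32, -64 → -128.
N: always 6 more than the m; 4, 2, -2, -10, -26, -58 → -122.
Putting it together: m=-128; n=-122.

m=-128; n=-122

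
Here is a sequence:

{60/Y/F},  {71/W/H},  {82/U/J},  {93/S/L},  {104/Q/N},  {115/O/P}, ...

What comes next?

First coordinate: +11 each step, so 60, 71, 82, 93, 104, 115 → 126.
First letter goes Y, W, U, S, Q, O → M (letters move back 2 places in the alphabet).
Second letter — letters move forward 2 places in the alphabet: F, H, J, L, N, P → R.
So the next tuple is {126/M/R}.

{126/M/R}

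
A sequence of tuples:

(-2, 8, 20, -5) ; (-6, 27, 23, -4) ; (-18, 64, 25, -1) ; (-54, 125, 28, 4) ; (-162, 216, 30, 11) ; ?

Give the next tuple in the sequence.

First coordinate: ×3 each step; -2, -6, -18, -54, -162 → -486.
Second coordinate goes 8, 27, 64, 125, 216 → 343 (perfect cubes: 2³, 3³, 4³, …).
Third coordinate goes 20, 23, 25, 28, 30 → 33 (alternating steps +3, +2, +3, +2, …).
Fourth coordinate goes -5, -4, -1, 4, 11 → 20 (differences are 1, 3, 5, … (increasing by 2 each time)).
Combining the parts gives (-486, 343, 33, 20).

(-486, 343, 33, 20)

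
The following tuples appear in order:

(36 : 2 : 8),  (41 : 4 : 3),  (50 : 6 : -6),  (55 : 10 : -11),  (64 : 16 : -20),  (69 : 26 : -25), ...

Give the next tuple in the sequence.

For the first value, alternating steps +5, +9, +5, +9, …: 36, 41, 50, 55, 64, 69 → 78.
Second value: each term is the sum of the two before it, so 2, 4, 6, 10, 16, 26 → 42.
Third value: together with the first value always sums to 44; 8, 3, -6, -11, -20, -25 → -34.
So the next tuple is (78 : 42 : -34).

(78 : 42 : -34)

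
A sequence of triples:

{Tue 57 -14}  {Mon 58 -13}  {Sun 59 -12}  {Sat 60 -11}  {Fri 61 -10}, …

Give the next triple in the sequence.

Day — runs backward through the weekdays Mon→Sun: Tue, Mon, Sun, Sat, Fri → Thu.
Second entry — +1 each step: 57, 58, 59, 60, 61 → 62.
Third entry — +1 each step: -14, -13, -12, -11, -10 → -9.
Combining the parts gives {Thu 62 -9}.

{Thu 62 -9}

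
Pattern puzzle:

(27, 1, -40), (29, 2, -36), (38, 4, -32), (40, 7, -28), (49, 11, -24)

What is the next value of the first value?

For the first value, alternating steps +2, +9, +2, +9, …: 27, 29, 38, 40, 49 → 51.

51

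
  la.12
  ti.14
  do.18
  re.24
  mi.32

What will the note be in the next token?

Note: runs through the solfège scale do→ti, so la, ti, do, re, mi → fa.

fa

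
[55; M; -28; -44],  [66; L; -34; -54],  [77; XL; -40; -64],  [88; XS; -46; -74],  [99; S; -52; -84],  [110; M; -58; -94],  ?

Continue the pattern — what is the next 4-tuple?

First entry: 55, 66, 77, 88, 99, 110 → 121 (+11 each step).
For the size, repeats M → L → XL → XS → S: M, L, XL, XS, S, M → L.
Third entry: −6 each step; -28, -34, -40, -46, -52, -58 → -64.
Fourth entry: −10 each step; -44, -54, -64, -74, -84, -94 → -104.
So the next 4-tuple is [121; L; -64; -104].

[121; L; -64; -104]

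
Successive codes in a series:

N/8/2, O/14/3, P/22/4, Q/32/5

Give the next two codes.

For the letter, letters move forward 1 place in the alphabet: N, O, P, Q → R → S.
Second component: 8, 14, 22, 32 → 44 → 58 (differences are 6, 8, 10, … (increasing by 2 each time)).
Third component: +1 each step, so 2, 3, 4, 5 → 6 → 7.
So the next two codes are R/44/6 and S/58/7.

R/44/6, S/58/7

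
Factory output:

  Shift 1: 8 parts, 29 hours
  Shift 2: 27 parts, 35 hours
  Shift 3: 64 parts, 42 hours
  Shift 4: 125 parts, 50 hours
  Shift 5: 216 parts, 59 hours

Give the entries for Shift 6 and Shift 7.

343 parts, 69 hours; 512 parts, 80 hours

Parts: perfect cubes: 2³, 3³, 4³, …; 8, 27, 64, 125, 216 → 343 → 512.
Hours goes 29, 35, 42, 50, 59 → 69 → 80 (differences are 6, 7, 8, … (increasing by 1 each time)).
So the next two rows are 343 parts, 69 hours and 512 parts, 80 hours.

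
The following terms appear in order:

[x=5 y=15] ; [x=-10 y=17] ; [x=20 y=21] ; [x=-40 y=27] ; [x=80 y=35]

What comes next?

[x=-160 y=45]

X goes 5, -10, 20, -40, 80 → -160 (×(-2) each step).
Y — differences are 2, 4, 6, … (increasing by 2 each time): 15, 17, 21, 27, 35 → 45.
Putting it together: [x=-160 y=45].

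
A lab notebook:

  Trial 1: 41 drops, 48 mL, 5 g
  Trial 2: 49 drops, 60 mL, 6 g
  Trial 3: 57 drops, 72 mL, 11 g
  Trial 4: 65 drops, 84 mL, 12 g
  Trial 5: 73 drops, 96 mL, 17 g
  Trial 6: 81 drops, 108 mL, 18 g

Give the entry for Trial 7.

89 drops, 120 mL, 23 g

Drops: 41, 49, 57, 65, 73, 81 → 89 (+8 each step).
ML goes 48, 60, 72, 84, 96, 108 → 120 (+12 each step).
G — alternating steps +1, +5, +1, +5, …: 5, 6, 11, 12, 17, 18 → 23.
So the next record is 89 drops, 120 mL, 23 g.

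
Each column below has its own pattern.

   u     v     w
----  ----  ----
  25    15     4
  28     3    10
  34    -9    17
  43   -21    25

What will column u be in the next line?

55

Column u goes 25, 28, 34, 43 → 55 (differences are 3, 6, 9, … (increasing by 3 each time)).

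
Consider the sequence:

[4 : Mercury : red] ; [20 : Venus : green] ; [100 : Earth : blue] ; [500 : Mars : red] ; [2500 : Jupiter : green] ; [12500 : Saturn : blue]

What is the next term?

First entry — ×5 each step: 4, 20, 100, 500, 2500, 12500 → 62500.
Planet goes Mercury, Venus, Earth, Mars, Jupiter, Saturn → Uranus (runs through the planets Mercury→Neptune).
Colour: repeats red → green → blue; red, green, blue, red, green, blue → red.
Combining the parts gives [62500 : Uranus : red].

[62500 : Uranus : red]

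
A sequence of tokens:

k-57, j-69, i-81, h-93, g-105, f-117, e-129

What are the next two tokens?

d-141 then c-153

Letter — letters move back 1 place in the alphabet: k, j, i, h, g, f, e → d → c.
Second component: 57, 69, 81, 93, 105, 117, 129 → 141 → 153 (+12 each step).
So the next two tokens are d-141 and c-153.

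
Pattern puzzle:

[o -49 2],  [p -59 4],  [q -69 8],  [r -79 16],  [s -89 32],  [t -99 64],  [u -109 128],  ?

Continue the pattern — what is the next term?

Letter: letters move forward 1 place in the alphabet; o, p, q, r, s, t, u → v.
Second component: −10 each step; -49, -59, -69, -79, -89, -99, -109 → -119.
Third component: ×2 each step; 2, 4, 8, 16, 32, 64, 128 → 256.
Combining the parts gives [v -119 256].

[v -119 256]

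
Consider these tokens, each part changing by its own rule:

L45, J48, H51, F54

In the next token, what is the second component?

57

Second component: +3 each step; 45, 48, 51, 54 → 57.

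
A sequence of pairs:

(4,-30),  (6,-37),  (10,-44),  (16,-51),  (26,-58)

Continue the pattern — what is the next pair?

First entry: each term is the sum of the two before it, so 4, 6, 10, 16, 26 → 42.
Second entry — −7 each step: -30, -37, -44, -51, -58 → -65.
So the next pair is (42,-65).

(42,-65)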